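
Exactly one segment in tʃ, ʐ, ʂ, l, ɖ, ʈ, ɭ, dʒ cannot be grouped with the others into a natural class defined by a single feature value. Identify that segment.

The remaining segments after removing /l/ share [-anterior]; /l/ (alveolar lateral approximant) is [+anterior]. For every other candidate removal, the leftover set fails to share any single feature value that the removed segment lacks.

l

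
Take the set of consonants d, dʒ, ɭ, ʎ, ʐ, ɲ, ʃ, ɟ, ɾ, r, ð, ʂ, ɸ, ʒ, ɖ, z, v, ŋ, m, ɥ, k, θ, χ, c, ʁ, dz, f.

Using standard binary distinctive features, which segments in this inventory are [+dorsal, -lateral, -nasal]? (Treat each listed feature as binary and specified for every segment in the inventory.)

Eliminate segments failing any feature: /d, dʒ, ɭ, ʐ, ʃ, ɾ, r, ð, ʂ, ɸ, ʒ, ɖ, z, v, m, θ, dz, f/ are [-dorsal]; /ʎ/ is [+lateral]; /ɲ, ŋ/ are [+nasal]. The remaining /ɟ, ɥ, k, χ, c, ʁ/ satisfy [+dorsal], [-lateral], [-nasal].

ɟ, ɥ, k, χ, c, ʁ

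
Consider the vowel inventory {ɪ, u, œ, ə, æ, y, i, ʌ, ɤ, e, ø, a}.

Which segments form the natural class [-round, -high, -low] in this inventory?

Checking each segment against [-round], [-high], [-low]: /ə/ (mid central vowel (schwa)), /ʌ/ (mid back unrounded lax vowel), /ɤ/ (mid back unrounded tense vowel), /e/ (mid front unrounded tense vowel) satisfy every feature; every other segment in the inventory fails at least one.

ə, ʌ, ɤ, e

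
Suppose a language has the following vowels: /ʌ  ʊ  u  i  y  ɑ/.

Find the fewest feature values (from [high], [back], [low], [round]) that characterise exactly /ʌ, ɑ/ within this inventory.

[−high]

The target set is precisely the extension of [−high] in this inventory.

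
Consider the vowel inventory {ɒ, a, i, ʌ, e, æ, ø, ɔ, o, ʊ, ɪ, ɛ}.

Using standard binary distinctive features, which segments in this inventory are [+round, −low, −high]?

ø, ɔ, o

Eliminate segments failing any feature: /ɒ/ is [+low]; /a, i, ʌ, e, æ, ɪ, ɛ/ are [−round]; /ʊ/ is [+high]. The remaining /ø, ɔ, o/ satisfy [+round], [−low], [−high].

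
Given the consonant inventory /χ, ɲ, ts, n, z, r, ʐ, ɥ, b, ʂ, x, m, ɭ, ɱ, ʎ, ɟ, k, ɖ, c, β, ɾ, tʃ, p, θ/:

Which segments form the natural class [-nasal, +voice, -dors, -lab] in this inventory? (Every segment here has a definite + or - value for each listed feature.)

Eliminate segments failing any feature: /χ, ts, ʂ, x, k, c, tʃ, p, θ/ are [-voice]; /ɲ, n, m, ɱ/ are [+nasal]; /ɥ, ʎ, ɟ/ are [+dorsal]; /b, β/ are [+labial]. The remaining /z, r, ʐ, ɭ, ɖ, ɾ/ satisfy [-nasal], [+voice], [-dorsal], [-labial].

z, r, ʐ, ɭ, ɖ, ɾ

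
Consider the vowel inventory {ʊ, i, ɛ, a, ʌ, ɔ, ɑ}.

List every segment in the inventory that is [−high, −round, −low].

Among the inventory, the [−high] segments are /ɛ, a, ʌ, ɔ, ɑ/.
Of those, [−round] gives /ɛ, a, ʌ, ɑ/.
Then [−low] leaves /ɛ, ʌ/.

ɛ, ʌ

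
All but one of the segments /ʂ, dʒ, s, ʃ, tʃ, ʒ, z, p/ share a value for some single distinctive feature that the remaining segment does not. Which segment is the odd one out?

p

/z, s, dʒ, ʒ, ʃ, tʃ, ʂ/ are all [+strident], but /p/ (voiceless bilabial stop) is [−strident]. No other single segment can be removed to leave a set sharing one feature value that the removed segment lacks, so /p/ is the odd one out.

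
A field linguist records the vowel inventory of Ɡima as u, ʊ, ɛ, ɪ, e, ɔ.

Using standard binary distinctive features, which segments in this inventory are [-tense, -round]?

ɛ, ɪ

Checking each segment against [-tense], [-round]: /ɛ/ (mid front unrounded lax vowel), /ɪ/ (high front unrounded lax vowel) satisfy every feature; every other segment in the inventory fails at least one.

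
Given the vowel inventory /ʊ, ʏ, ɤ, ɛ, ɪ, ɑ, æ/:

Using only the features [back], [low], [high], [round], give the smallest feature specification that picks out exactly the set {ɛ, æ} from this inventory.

[-high, -back]

The class [-high], [-back] has exactly /ɛ, æ/ as its extension in this inventory. No smaller conjunction from the listed features achieves this: [-back] alone would also admit /ʏ, ɪ/; [-high] alone would also admit /ɤ, ɑ/; and checking the remaining single features turns up none with this extension.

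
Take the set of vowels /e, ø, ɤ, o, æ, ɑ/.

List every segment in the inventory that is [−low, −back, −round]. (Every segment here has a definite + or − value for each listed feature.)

The [−low] segments are /e, ø, ɤ, o/.
Intersecting with [−back] gives /e, ø/.
Then [−round] leaves /e/.

e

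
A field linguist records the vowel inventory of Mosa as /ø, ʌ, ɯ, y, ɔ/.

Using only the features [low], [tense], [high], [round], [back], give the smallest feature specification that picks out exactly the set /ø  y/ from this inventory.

[-back]

/ø, y/ are exactly the [-back] segments in the inventory, so a single feature suffices.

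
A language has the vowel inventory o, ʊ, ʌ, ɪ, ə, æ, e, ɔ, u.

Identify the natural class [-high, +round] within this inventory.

First, the [-high] segments are /o, ʌ, ə, æ, e, ɔ/.
Then [+round] leaves /o, ɔ/.

o, ɔ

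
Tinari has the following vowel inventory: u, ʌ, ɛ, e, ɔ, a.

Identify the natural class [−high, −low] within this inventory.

ʌ, ɛ, e, ɔ

Eliminate segments failing any feature: /u/ is [+high]; /a/ is [+low]. The remaining /ʌ, ɛ, e, ɔ/ satisfy [−high], [−low].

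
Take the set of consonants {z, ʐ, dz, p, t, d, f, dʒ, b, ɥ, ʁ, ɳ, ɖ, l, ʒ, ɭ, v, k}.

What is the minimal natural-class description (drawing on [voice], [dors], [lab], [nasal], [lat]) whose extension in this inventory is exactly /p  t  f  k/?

/p, t, f, k/ are exactly the [-voice] segments in the inventory, so a single feature suffices.

[-voice]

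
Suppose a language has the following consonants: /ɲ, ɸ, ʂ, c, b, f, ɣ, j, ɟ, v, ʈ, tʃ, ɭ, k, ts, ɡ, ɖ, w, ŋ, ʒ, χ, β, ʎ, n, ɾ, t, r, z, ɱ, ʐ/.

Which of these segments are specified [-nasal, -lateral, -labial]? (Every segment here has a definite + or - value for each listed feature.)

First, the [-nasal] segments are /ɸ, ʂ, c, b, f, ɣ, j, ɟ, v, ʈ, tʃ, ɭ, k, ts, ɡ, ɖ, w, ʒ, χ, β, ʎ, ɾ, t, r, z, ʐ/.
Among these, [-lateral] gives /ɸ, ʂ, c, b, f, ɣ, j, ɟ, v, ʈ, tʃ, k, ts, ɡ, ɖ, w, ʒ, χ, β, ɾ, t, r, z, ʐ/.
Within that set, [-labial] leaves /ʂ, c, ɣ, j, ɟ, ʈ, tʃ, k, ts, ɡ, ɖ, ʒ, χ, ɾ, t, r, z, ʐ/.

ʂ, c, ɣ, j, ɟ, ʈ, tʃ, k, ts, ɡ, ɖ, ʒ, χ, ɾ, t, r, z, ʐ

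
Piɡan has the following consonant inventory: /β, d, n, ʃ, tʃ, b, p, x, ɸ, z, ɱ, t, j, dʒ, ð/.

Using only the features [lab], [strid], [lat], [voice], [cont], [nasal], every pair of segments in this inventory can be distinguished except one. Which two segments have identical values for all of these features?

j, ð

/j/ (palatal glide) and /ð/ (voiced dental fricative) are both [-labial], [-strident], [-lateral], [+voice], [+continuant], [-nasal], so none of the listed features separates them. (They do differ in [sonorant] and [dorsal], which are not among the given features.) Every other pair in the inventory differs on at least one listed feature.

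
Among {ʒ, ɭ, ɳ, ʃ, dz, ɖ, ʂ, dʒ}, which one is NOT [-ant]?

dz

Every segment except /dz/ is [-anterior]. /dz/ (voiced alveolar affricate) is [+anterior], so it is the exception.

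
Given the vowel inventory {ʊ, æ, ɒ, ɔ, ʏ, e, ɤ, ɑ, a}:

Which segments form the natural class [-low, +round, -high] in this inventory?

First, the [-low] segments are /ʊ, ɔ, ʏ, e, ɤ/.
Within that set, [+round] gives /ʊ, ɔ, ʏ/.
Then [-high] leaves /ɔ/.

ɔ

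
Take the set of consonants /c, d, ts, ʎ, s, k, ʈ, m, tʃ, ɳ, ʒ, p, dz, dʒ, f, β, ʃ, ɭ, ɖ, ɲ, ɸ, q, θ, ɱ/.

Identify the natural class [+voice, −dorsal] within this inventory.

Eliminate segments failing any feature: /c, ts, s, k, ʈ, tʃ, p, f, ʃ, ɸ, q, θ/ are [−voice]; /ʎ, ɲ/ are [+dorsal]. The remaining /d, m, ɳ, ʒ, dz, dʒ, β, ɭ, ɖ, ɱ/ satisfy [+voice], [−dorsal].

d, m, ɳ, ʒ, dz, dʒ, β, ɭ, ɖ, ɱ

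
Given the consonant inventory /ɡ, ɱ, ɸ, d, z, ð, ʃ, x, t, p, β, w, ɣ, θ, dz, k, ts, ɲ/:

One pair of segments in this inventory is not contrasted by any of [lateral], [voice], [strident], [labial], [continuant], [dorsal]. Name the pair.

ɲ, ɡ

/ɲ/ (palatal nasal) and /ɡ/ (voiced velar stop) are both [-lateral], [+voice], [-strident], [-labial], [-continuant], [+dorsal], so none of the listed features separates them. (They do differ in [sonorant], [nasal] and [back], which are not among the given features.) Every other pair in the inventory differs on at least one listed feature.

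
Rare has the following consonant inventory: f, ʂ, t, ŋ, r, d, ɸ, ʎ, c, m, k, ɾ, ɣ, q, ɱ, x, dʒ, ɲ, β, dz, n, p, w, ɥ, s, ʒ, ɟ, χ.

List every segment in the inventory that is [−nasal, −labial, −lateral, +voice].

First, the [−nasal] segments are /f, ʂ, t, r, d, ɸ, ʎ, c, k, ɾ, ɣ, q, x, dʒ, β, dz, p, w, ɥ, s, ʒ, ɟ, χ/.
Then [−labial] gives /ʂ, t, r, d, ʎ, c, k, ɾ, ɣ, q, x, dʒ, dz, s, ʒ, ɟ, χ/.
Then [−lateral] gives /ʂ, t, r, d, c, k, ɾ, ɣ, q, x, dʒ, dz, s, ʒ, ɟ, χ/.
Within that set, [+voice] leaves /r, d, ɾ, ɣ, dʒ, dz, ʒ, ɟ/.

r, d, ɾ, ɣ, dʒ, dz, ʒ, ɟ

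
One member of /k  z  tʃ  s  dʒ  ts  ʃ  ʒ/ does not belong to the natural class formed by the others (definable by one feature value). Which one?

k

/tʃ, z, dʒ, ʒ, s, ts, ʃ/ are all [+strident], but /k/ (voiceless velar stop) is [−strident]. No other single segment can be removed to leave a set sharing one feature value that the removed segment lacks, so /k/ is the odd one out.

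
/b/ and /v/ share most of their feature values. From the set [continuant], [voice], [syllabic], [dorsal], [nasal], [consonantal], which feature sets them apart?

/b/ is the voiced bilabial stop and /v/ is the voiced labiodental fricative. Both are [+voice], [-syllabic], [-dorsal], [-nasal], [+consonantal]. /b/ is [-continuant] while /v/ is [+continuant], so the distinguishing feature is [continuant].

[continuant]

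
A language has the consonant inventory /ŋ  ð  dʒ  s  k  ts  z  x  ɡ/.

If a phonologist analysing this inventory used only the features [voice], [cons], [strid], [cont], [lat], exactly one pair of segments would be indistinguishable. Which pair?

/ɡ/ (voiced velar stop) and /ŋ/ (velar nasal) are both [+voice], [+consonantal], [−strident], [−continuant], [−lateral], so none of the listed features separates them. (They do differ in [sonorant] and [nasal], which are not among the given features.) Every other pair in the inventory differs on at least one listed feature.

ɡ, ŋ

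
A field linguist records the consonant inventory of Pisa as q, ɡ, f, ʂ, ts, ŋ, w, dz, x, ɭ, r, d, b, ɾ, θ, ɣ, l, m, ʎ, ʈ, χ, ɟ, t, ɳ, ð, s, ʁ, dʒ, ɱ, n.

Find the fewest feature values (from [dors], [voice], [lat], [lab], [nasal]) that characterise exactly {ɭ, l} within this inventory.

/ɭ, l/ are all [+lateral], [−dorsal], and no other segment in the inventory matches both values. Dropping any one of them over-generates: [−dorsal] alone would also admit /f, ʂ, ts, dz, …/; [+lateral] alone would also admit /ʎ/. No other single listed feature picks out exactly this set either, so fewer than two features will not do.

[+lat, −dors]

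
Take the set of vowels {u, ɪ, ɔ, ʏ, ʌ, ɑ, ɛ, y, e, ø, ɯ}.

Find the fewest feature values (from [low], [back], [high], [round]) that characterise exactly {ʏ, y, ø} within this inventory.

Every target segment is [−back], [+round]; each remaining inventory member fails at least one of these. Each conjunct is needed — [+round] alone would also admit /u, ɔ/; [−back] alone would also admit /ɪ, ɛ, e/ — and no other single listed feature has exactly this extension, so two is the minimum.

[−back, +round]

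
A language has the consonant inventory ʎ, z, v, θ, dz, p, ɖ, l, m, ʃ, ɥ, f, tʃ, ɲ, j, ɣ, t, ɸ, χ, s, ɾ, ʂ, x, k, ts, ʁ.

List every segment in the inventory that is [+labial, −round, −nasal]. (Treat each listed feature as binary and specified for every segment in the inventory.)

First, the [+labial] segments are /v, p, m, ɥ, f, ɸ/.
Among these, [−round] gives /v, p, m, f, ɸ/.
Within that set, [−nasal] leaves /v, p, f, ɸ/.

v, p, f, ɸ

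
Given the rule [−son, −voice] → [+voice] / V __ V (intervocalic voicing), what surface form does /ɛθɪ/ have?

Only /θ/ occurs between two vowels (/ɛ/ __ /ɪ/) and matches the structural description. It is a voiceless dental fricative, so [−son, −voice] holds; changing it to [+voice] with all other features held fixed yields /ð/ (voiced dental fricative). No other segment meets both the structural description and the environment, so the output is [ɛðɪ].

[ɛðɪ]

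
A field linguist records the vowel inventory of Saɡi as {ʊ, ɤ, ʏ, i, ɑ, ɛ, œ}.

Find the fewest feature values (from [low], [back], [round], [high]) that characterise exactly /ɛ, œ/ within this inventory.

Every target segment is [-high], [-back]; each remaining inventory member fails at least one of these. Each conjunct is needed — [-back] alone would also admit /ʏ, i/; [-high] alone would also admit /ɤ, ɑ/ — and no other single listed feature has exactly this extension, so two is the minimum.

[-high, -back]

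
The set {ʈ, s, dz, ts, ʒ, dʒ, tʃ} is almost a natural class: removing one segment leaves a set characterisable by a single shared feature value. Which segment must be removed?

ʈ

/dʒ, tʃ, ʒ, s, ts, dz/ are all [+strident], but /ʈ/ (voiceless retroflex stop) is [-strident]. No other single segment can be removed to leave a set sharing one feature value that the removed segment lacks, so /ʈ/ is the odd one out.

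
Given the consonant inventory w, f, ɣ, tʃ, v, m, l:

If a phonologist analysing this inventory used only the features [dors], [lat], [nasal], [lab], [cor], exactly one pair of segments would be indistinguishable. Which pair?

/v/ (voiced labiodental fricative) and /f/ (voiceless labiodental fricative) are both [−dorsal], [−lateral], [−nasal], [+labial], [−coronal], so none of the listed features separates them. (They do differ in [voice], which is not among the given features.) Every other pair in the inventory differs on at least one listed feature.

v, f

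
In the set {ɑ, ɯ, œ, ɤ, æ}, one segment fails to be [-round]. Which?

œ

/ɑ, æ, ɤ, ɯ/ are all [-round]; /œ/ (mid front rounded lax vowel) is [+round].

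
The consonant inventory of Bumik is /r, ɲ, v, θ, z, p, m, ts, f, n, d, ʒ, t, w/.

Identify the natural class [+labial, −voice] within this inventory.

Eliminate segments failing any feature: /r, ɲ, θ, z, ts, n, d, ʒ, t/ are [−labial]; /v, m, w/ are [+voice]. The remaining /p, f/ satisfy [+labial], [−voice].

p, f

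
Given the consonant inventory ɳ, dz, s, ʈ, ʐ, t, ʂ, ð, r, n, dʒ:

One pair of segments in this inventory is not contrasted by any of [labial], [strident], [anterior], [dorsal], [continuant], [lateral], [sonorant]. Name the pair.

ʐ, ʂ

Both /ʐ/ and /ʂ/ are [-labial], [+strident], [-anterior], [-dorsal], [+continuant], [-lateral], [-sonorant]. Since the list omits [voice] — which does distinguish the voiced retroflex fricative from the voiceless retroflex fricative — this pair collapses; all other pairs remain distinct.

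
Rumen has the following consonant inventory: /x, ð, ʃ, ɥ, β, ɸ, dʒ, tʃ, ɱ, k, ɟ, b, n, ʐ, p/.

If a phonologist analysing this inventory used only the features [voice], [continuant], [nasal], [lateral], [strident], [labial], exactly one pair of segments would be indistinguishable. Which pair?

Both /ɥ/ and /β/ are [+voice], [+continuant], [-nasal], [-lateral], [-strident], [+labial]. Since the list omits [sonorant], [round] and [dorsal] — which do distinguish the labial-palatal glide from the voiced bilabial fricative — this pair collapses; all other pairs remain distinct.

ɥ, β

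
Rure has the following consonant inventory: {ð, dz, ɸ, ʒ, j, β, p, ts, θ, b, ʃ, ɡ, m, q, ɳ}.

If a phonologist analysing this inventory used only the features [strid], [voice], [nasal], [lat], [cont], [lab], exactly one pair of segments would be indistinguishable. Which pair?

/j/ (palatal glide) and /ð/ (voiced dental fricative) are both [-strident], [+voice], [-nasal], [-lateral], [+continuant], [-labial], so none of the listed features separates them. (They do differ in [sonorant] and [dorsal], which are not among the given features.) Every other pair in the inventory differs on at least one listed feature.

j, ð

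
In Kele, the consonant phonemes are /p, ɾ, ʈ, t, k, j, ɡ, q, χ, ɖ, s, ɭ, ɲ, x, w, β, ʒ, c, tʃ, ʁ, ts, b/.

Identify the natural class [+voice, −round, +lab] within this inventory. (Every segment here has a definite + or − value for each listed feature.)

Among the inventory, the [+voice] segments are /ɾ, j, ɡ, ɖ, ɭ, ɲ, w, β, ʒ, ʁ, b/.
Among these, [−round] gives /ɾ, j, ɡ, ɖ, ɭ, ɲ, β, ʒ, ʁ, b/.
Within that set, [+labial] leaves /β, b/.

β, b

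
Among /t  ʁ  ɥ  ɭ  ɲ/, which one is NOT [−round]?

Every segment except /ɥ/ is [−round]. /ɥ/ (labial-palatal glide) is [+round], so it is the exception.

ɥ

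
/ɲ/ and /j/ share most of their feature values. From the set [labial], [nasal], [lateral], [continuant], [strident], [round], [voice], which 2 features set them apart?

/ɲ/ (palatal nasal) and /j/ (palatal glide) agree on [-labial], [-lateral], [-strident], [-round], [+voice]. They differ on [nasal] (/ɲ/ [+], /j/ [-]), [continuant] (/ɲ/ [-], /j/ [+]).

[nasal], [continuant]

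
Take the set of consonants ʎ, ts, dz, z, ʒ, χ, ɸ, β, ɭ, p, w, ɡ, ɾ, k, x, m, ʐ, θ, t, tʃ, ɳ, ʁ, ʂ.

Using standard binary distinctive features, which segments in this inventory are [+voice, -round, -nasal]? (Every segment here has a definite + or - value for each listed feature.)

The [+voice] segments are /ʎ, dz, z, ʒ, β, ɭ, w, ɡ, ɾ, m, ʐ, ɳ, ʁ/.
Of those, [-round] gives /ʎ, dz, z, ʒ, β, ɭ, ɡ, ɾ, m, ʐ, ɳ, ʁ/.
Among these, [-nasal] leaves /ʎ, dz, z, ʒ, β, ɭ, ɡ, ɾ, ʐ, ʁ/.

ʎ, dz, z, ʒ, β, ɭ, ɡ, ɾ, ʐ, ʁ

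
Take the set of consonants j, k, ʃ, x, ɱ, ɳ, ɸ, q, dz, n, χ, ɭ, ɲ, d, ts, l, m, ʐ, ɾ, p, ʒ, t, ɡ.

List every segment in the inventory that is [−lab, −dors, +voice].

First, the [−labial] segments are /j, k, ʃ, x, ɳ, q, dz, n, χ, ɭ, ɲ, d, ts, l, ʐ, ɾ, ʒ, t, ɡ/.
Intersecting with [−dorsal] gives /ʃ, ɳ, dz, n, ɭ, d, ts, l, ʐ, ɾ, ʒ, t/.
Among these, [+voice] leaves /ɳ, dz, n, ɭ, d, l, ʐ, ɾ, ʒ/.

ɳ, dz, n, ɭ, d, l, ʐ, ɾ, ʒ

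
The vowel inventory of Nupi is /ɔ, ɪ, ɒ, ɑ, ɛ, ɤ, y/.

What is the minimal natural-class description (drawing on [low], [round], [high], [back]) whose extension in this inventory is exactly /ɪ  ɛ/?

[−back, −round]

/ɪ, ɛ/ are all [−back], [−round], and no other segment in the inventory matches both values. Dropping any one of them over-generates: [−round] alone would also admit /ɑ, ɤ/; [−back] alone would also admit /y/. No other single listed feature picks out exactly this set either, so fewer than two features will not do.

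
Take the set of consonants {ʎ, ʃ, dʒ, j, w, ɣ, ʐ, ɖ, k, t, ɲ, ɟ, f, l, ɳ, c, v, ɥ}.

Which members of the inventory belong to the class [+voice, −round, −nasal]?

First, the [+voice] segments are /ʎ, dʒ, j, w, ɣ, ʐ, ɖ, ɲ, ɟ, l, ɳ, v, ɥ/.
Then [−round] gives /ʎ, dʒ, j, ɣ, ʐ, ɖ, ɲ, ɟ, l, ɳ, v/.
Intersecting with [−nasal] leaves /ʎ, dʒ, j, ɣ, ʐ, ɖ, ɟ, l, v/.

ʎ, dʒ, j, ɣ, ʐ, ɖ, ɟ, l, v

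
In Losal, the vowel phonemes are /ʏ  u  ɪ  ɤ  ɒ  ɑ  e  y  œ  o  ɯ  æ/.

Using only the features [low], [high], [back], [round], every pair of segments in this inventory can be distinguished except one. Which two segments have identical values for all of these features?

y, ʏ

On the given features, /y/ and /ʏ/ have an identical profile: [−low], [+high], [−back], [+round]. No other two segments in the inventory coincide on all 4 features. (They do differ in [tense], which is not among the given features.)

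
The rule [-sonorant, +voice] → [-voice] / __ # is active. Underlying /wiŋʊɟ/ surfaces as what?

[wiŋʊc]

/ɟ/ satisfies [-sonorant, +voice] and sits in __ #. The [-voice] counterpart of the voiced palatal stop is /c/. Other segments in /wiŋʊɟ/ either fail the structural description or are not in the environment, so the surface form is [wiŋʊc].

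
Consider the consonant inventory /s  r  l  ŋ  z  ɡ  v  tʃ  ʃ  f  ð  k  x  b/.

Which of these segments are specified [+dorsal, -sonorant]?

Checking each segment against [+dorsal], [-sonorant]: /ɡ/ (voiced velar stop), /k/ (voiceless velar stop), /x/ (voiceless velar fricative) satisfy every feature; every other segment in the inventory fails at least one.

ɡ, k, x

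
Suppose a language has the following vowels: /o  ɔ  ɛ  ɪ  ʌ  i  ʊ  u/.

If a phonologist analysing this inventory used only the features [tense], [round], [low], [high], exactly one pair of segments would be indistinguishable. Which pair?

ʌ, ɛ

On the given features, /ʌ/ and /ɛ/ have an identical profile: [−tense], [−round], [−low], [−high]. No other two segments in the inventory coincide on all 4 features. (They do differ in [back], which is not among the given features.)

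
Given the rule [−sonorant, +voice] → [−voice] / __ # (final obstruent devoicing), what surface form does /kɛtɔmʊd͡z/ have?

The only segment in the rule's environment that also matches [−sonorant, +voice] is /d͡z/. Applying [−voice] turns the voiced alveolar affricate into /t͡s/ (voiceless alveolar affricate), giving [kɛtɔmʊt͡s].

[kɛtɔmʊt͡s]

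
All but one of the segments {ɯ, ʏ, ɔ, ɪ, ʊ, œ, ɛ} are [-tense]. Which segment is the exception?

/ɯ/ is the high back unrounded vowel, which is [+tense]; the rest — /ɪ, ʊ, œ, ɛ, ʏ, ɔ/ — are [-tense].

ɯ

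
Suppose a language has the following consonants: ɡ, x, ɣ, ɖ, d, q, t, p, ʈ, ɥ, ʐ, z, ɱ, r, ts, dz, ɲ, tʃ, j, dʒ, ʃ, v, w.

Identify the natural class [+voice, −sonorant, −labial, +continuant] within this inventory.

ɣ, ʐ, z

Eliminate segments failing any feature: /ɡ, ɖ, d, dz, dʒ/ are [−continuant]; /x, q, t, p, ʈ, ts, tʃ, ʃ/ are [−voice]; /ɥ, ɱ, r, ɲ, j, w/ are [+sonorant]; /v/ is [+labial]. The remaining /ɣ, ʐ, z/ satisfy [+voice], [−sonorant], [−labial], [+continuant].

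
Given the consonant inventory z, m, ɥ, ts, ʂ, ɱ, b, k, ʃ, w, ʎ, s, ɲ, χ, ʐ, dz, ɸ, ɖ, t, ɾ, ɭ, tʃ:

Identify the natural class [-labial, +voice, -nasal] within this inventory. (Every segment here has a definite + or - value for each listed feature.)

z, ʎ, ʐ, dz, ɖ, ɾ, ɭ

Among the inventory, the [-labial] segments are /z, ts, ʂ, k, ʃ, ʎ, s, ɲ, χ, ʐ, dz, ɖ, t, ɾ, ɭ, tʃ/.
Then [+voice] gives /z, ʎ, ɲ, ʐ, dz, ɖ, ɾ, ɭ/.
Intersecting with [-nasal] leaves /z, ʎ, ʐ, dz, ɖ, ɾ, ɭ/.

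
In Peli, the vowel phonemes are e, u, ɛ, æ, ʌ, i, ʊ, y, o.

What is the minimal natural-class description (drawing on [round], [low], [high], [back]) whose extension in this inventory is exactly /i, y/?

[+high, −back]

The class [+high], [−back] has exactly /i, y/ as its extension in this inventory. No smaller conjunction from the listed features achieves this: [−back] alone would also admit /e, ɛ, æ/; [+high] alone would also admit /u, ʊ/; and checking the remaining single features turns up none with this extension.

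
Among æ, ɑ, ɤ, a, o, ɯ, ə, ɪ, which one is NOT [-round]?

Every segment except /o/ is [-round]. /o/ (mid back rounded tense vowel) is [+round], so it is the exception.

o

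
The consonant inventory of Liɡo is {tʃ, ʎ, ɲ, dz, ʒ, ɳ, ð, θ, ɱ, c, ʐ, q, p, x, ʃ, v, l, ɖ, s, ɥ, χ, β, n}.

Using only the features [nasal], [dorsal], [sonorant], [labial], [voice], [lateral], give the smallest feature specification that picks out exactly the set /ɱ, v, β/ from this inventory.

The class [+voice], [+labial], [−dorsal] has exactly /ɱ, v, β/ as its extension in this inventory. No smaller conjunction from the listed features achieves this: [+labial, −dorsal] alone would also admit /p/; [+voice, −dorsal] alone would also admit /dz, ʒ, ɳ, ð, …/; [+voice, +labial] alone would also admit /ɥ/; and checking the remaining two-feature bundles turns up none with this extension.

[+voice, +labial, −dorsal]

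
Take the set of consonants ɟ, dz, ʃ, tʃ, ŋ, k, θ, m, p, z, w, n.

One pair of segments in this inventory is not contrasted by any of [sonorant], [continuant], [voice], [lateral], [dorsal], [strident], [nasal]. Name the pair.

m, n

/m/ (bilabial nasal) and /n/ (alveolar nasal) are both [+sonorant], [−continuant], [+voice], [−lateral], [−dorsal], [−strident], [+nasal], so none of the listed features separates them. (They do differ in [labial] and [coronal], which are not among the given features.) Every other pair in the inventory differs on at least one listed feature.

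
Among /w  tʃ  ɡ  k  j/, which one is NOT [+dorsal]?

tʃ

/j, ɡ, k, w/ are all [+dorsal]; /tʃ/ (voiceless postalveolar affricate) is [−dorsal].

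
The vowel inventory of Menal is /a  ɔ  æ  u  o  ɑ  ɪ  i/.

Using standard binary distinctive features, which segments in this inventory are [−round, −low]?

Eliminate segments failing any feature: /a, æ, ɑ/ are [+low]; /ɔ, u, o/ are [+round]. The remaining /ɪ, i/ satisfy [−round], [−low].

ɪ, i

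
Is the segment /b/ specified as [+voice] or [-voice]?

/b/ is the voiced bilabial stop. The feature [voice] marks segments produced with vocal-fold vibration; /b/ has this property, so it is [+voice].

[+voice]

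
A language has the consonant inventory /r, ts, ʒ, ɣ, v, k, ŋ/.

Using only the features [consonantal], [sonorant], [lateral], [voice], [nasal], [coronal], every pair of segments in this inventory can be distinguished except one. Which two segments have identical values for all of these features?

ɣ, v

Both /ɣ/ and /v/ are [+consonantal], [−sonorant], [−lateral], [+voice], [−nasal], [−coronal]. Since the list omits [labial] and [dorsal] — which do distinguish the voiced velar fricative from the voiced labiodental fricative — this pair collapses; all other pairs remain distinct.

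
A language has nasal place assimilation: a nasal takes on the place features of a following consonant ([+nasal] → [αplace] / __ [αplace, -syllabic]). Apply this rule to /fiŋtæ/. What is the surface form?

[fintæ]

In /fiŋtæ/, the nasal /ŋ/ precedes /t/, which is [+coronal]. The nasal assimilates in place, becoming the [+coronal] nasal /n/. The surface form is [fintæ].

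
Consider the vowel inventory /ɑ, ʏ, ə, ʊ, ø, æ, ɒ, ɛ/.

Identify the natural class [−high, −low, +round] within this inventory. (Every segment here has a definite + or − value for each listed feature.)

Eliminate segments failing any feature: /ɑ, æ, ɒ/ are [+low]; /ʏ, ʊ/ are [+high]; /ə, ɛ/ are [−round]. The remaining /ø/ satisfy [−high], [−low], [+round].

ø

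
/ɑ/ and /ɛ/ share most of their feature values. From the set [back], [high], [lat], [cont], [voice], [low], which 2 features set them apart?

/ɑ/ (low back unrounded vowel) and /ɛ/ (mid front unrounded lax vowel) agree on [−high], [−lateral], [+continuant], [+voice]. They differ on [low] (/ɑ/ [+], /ɛ/ [−]), [back] (/ɑ/ [+], /ɛ/ [−]).

[low], [back]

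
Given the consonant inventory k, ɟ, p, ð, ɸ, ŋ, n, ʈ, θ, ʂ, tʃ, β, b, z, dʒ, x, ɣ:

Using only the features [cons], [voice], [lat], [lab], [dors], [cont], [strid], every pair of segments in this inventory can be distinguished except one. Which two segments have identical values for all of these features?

ŋ, ɟ

Both /ŋ/ and /ɟ/ are [+consonantal], [+voice], [−lateral], [−labial], [+dorsal], [−continuant], [−strident]. Since the list omits [sonorant], [nasal] and [back] — which do distinguish the velar nasal from the voiced palatal stop — this pair collapses; all other pairs remain distinct.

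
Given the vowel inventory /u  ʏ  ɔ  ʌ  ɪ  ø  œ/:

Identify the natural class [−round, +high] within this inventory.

ɪ

Eliminate segments failing any feature: /u, ʏ, ɔ, ø, œ/ are [+round]; /ʌ/ is [−high]. The remaining /ɪ/ satisfy [−round], [+high].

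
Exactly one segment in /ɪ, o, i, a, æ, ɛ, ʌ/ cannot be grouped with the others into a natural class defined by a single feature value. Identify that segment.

o

The remaining segments after removing /o/ share [-round]; /o/ (mid back rounded tense vowel) is [+round]. For every other candidate removal, the leftover set fails to share any single feature value that the removed segment lacks.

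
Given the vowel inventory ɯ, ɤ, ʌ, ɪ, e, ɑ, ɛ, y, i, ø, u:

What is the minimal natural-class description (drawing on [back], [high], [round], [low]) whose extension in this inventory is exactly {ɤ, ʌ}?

[-high, -low, +back]

Every target segment is [-high], [-low], [+back]; each remaining inventory member fails at least one of these. Each conjunct is needed — [-low, +back] alone would also admit /ɯ, u/; [-high, +back] alone would also admit /ɑ/; [-high, -low] alone would also admit /e, ɛ, ø/ — and no other combination of two listed features has exactly this extension, so three is the minimum.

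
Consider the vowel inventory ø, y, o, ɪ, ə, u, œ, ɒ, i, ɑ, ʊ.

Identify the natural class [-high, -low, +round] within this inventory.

ø, o, œ

Among the inventory, the [-high] segments are /ø, o, ə, œ, ɒ, ɑ/.
Intersecting with [-low] gives /ø, o, ə, œ/.
Among these, [+round] leaves /ø, o, œ/.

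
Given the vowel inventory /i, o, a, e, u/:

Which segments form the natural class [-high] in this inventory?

o, a, e

The [-high] segments here are /o, a, e/; the remaining /i, u/ are [+high].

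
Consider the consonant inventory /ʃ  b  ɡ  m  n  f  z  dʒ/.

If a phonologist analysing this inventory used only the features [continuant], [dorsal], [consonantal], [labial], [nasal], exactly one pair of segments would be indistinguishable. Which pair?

On the given features, /ʃ/ and /z/ have an identical profile: [+continuant], [-dorsal], [+consonantal], [-labial], [-nasal]. No other two segments in the inventory coincide on all 5 features. (They do differ in [voice], [anterior] and [distributed], which are not among the given features.)

ʃ, z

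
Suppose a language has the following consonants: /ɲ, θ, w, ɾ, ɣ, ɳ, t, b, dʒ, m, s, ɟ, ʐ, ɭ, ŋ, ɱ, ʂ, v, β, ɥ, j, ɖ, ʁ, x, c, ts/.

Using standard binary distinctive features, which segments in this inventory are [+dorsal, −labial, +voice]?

ɲ, ɣ, ɟ, ŋ, j, ʁ

First, the [+dorsal] segments are /ɲ, w, ɣ, ɟ, ŋ, ɥ, j, ʁ, x, c/.
Of those, [−labial] gives /ɲ, ɣ, ɟ, ŋ, j, ʁ, x, c/.
Then [+voice] leaves /ɲ, ɣ, ɟ, ŋ, j, ʁ/.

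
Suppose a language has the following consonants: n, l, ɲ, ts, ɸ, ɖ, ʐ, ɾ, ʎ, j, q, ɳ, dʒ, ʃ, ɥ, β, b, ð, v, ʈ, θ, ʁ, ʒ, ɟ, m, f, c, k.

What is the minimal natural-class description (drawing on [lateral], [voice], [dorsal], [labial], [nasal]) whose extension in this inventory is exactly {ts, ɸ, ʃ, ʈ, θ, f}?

[-voice, -dorsal]

/ts, ɸ, ʃ, ʈ, θ, f/ are all [-voice], [-dorsal], and no other segment in the inventory matches both values. Dropping any one of them over-generates: [-dorsal] alone would also admit /n, l, ɖ, ʐ, …/; [-voice] alone would also admit /q, c, k/. No other single listed feature picks out exactly this set either, so fewer than two features will not do.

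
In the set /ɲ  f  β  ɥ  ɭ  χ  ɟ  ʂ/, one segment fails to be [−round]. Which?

ɥ

Every segment except /ɥ/ is [−round]. /ɥ/ (labial-palatal glide) is [+round], so it is the exception.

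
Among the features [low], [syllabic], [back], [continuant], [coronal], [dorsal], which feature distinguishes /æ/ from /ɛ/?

[low]

/æ/ is the low front unrounded vowel and /ɛ/ is the mid front unrounded lax vowel. Both are [+syllabic], [-back], [+continuant], [-coronal], [+dorsal]. /æ/ is [+low] while /ɛ/ is [-low], so the distinguishing feature is [low].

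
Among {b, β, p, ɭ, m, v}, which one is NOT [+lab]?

ɭ

/ɭ/ is the retroflex lateral approximant, which is [-labial]; the rest — /β, v, p, m, b/ — are [+labial].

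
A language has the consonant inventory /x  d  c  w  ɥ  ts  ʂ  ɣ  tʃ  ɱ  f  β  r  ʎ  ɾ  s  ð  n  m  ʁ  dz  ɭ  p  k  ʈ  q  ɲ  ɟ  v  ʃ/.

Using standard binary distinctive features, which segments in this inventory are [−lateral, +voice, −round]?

The [−lateral] segments are /x, d, c, w, ɥ, ts, ʂ, ɣ, tʃ, ɱ, f, β, r, ɾ, s, ð, n, m, ʁ, dz, p, k, ʈ, q, ɲ, ɟ, v, ʃ/.
Intersecting with [+voice] gives /d, w, ɥ, ɣ, ɱ, β, r, ɾ, ð, n, m, ʁ, dz, ɲ, ɟ, v/.
Within that set, [−round] leaves /d, ɣ, ɱ, β, r, ɾ, ð, n, m, ʁ, dz, ɲ, ɟ, v/.

d, ɣ, ɱ, β, r, ɾ, ð, n, m, ʁ, dz, ɲ, ɟ, v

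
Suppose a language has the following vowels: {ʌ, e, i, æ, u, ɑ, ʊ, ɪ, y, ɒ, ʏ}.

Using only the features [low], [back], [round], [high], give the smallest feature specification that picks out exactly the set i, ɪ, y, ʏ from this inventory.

Every target segment is [+high], [−back]; each remaining inventory member fails at least one of these. Each conjunct is needed — [−back] alone would also admit /e, æ/; [+high] alone would also admit /u, ʊ/ — and no other single listed feature has exactly this extension, so two is the minimum.

[+high, −back]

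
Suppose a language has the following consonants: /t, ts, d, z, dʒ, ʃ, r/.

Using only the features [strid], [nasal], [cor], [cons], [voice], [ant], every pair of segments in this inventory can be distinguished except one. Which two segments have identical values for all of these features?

On the given features, /d/ and /r/ have an identical profile: [−strident], [−nasal], [+coronal], [+consonantal], [+voice], [+anterior]. No other two segments in the inventory coincide on all 6 features. (They do differ in [sonorant] and [continuant], which are not among the given features.)

d, r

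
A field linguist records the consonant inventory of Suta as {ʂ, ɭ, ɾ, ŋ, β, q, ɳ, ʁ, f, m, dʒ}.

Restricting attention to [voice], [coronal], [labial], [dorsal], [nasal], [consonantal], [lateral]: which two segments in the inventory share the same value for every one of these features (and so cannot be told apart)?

ɾ, dʒ

/ɾ/ (alveolar tap) and /dʒ/ (voiced postalveolar affricate) are both [+voice], [+coronal], [−labial], [−dorsal], [−nasal], [+consonantal], [−lateral], so none of the listed features separates them. (They do differ in [sonorant], [strident] and [anterior], which are not among the given features.) Every other pair in the inventory differs on at least one listed feature.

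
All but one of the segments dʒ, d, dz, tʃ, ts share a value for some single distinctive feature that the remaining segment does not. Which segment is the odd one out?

d

The remaining segments after removing /d/ share [+delayed release]; /d/ (voiced alveolar stop) is [−delayed release]. For every other candidate removal, the leftover set fails to share any single feature value that the removed segment lacks.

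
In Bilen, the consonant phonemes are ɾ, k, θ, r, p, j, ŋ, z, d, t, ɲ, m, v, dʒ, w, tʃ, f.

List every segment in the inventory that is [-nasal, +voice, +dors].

Eliminate segments failing any feature: /ɾ, r, z, d, v, dʒ/ are [-dorsal]; /k, θ, p, t, tʃ, f/ are [-voice]; /ŋ, ɲ, m/ are [+nasal]. The remaining /j, w/ satisfy [-nasal], [+voice], [+dorsal].

j, w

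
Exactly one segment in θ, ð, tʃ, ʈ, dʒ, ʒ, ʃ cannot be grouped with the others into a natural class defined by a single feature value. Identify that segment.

[distributed] groups all but one: /ʃ, dʒ, ʒ, ð, tʃ, θ/ share [+distributed] while /ʈ/ (voiceless retroflex stop) alone is [−distributed]. Removing any other segment would not leave a single-feature class that excludes it.

ʈ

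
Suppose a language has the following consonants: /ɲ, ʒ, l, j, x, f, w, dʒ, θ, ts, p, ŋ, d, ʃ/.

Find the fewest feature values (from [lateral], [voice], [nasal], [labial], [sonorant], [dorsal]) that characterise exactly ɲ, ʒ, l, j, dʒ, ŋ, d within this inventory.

Every target segment is [+voice], [−labial]; each remaining inventory member fails at least one of these. Each conjunct is needed — [−labial] alone would also admit /x, θ, ts, ʃ/; [+voice] alone would also admit /w/ — and no other single listed feature has exactly this extension, so two is the minimum.

[+voice, −labial]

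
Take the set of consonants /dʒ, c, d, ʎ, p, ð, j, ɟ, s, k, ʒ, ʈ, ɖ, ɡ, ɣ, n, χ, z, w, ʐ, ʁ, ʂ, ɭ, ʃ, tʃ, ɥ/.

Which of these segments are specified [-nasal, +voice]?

Eliminate segments failing any feature: /c, p, s, k, ʈ, χ, ʂ, ʃ, tʃ/ are [-voice]; /n/ is [+nasal]. The remaining /dʒ, d, ʎ, ð, j, ɟ, ʒ, ɖ, ɡ, ɣ, z, w, ʐ, ʁ, ɭ, ɥ/ satisfy [-nasal], [+voice].

dʒ, d, ʎ, ð, j, ɟ, ʒ, ɖ, ɡ, ɣ, z, w, ʐ, ʁ, ɭ, ɥ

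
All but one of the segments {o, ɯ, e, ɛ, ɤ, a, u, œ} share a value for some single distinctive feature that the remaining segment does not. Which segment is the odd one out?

a

/u, e, ɤ, o, ɯ, œ, ɛ/ are all [−low], but /a/ (low unrounded vowel) is [+low]. No other single segment can be removed to leave a set sharing one feature value that the removed segment lacks, so /a/ is the odd one out.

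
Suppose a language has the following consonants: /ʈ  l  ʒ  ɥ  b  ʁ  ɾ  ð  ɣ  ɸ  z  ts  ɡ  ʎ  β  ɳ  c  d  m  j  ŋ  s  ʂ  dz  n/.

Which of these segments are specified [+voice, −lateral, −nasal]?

ʒ, ɥ, b, ʁ, ɾ, ð, ɣ, z, ɡ, β, d, j, dz

First, the [+voice] segments are /l, ʒ, ɥ, b, ʁ, ɾ, ð, ɣ, z, ɡ, ʎ, β, ɳ, d, m, j, ŋ, dz, n/.
Within that set, [−lateral] gives /ʒ, ɥ, b, ʁ, ɾ, ð, ɣ, z, ɡ, β, ɳ, d, m, j, ŋ, dz, n/.
Within that set, [−nasal] leaves /ʒ, ɥ, b, ʁ, ɾ, ð, ɣ, z, ɡ, β, d, j, dz/.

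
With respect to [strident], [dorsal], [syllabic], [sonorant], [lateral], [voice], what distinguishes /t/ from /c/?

/t/ is the voiceless alveolar stop and /c/ is the voiceless palatal stop. Both are [−strident], [−syllabic], [−sonorant], [−lateral], [−voice]. /t/ is [−dorsal] while /c/ is [+dorsal], so the distinguishing feature is [dorsal].

[dorsal]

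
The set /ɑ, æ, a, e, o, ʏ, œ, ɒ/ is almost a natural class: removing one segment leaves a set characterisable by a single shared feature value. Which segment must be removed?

ʏ

/ɑ, e, œ, a, ɒ, æ, o/ are all [-high], but /ʏ/ (high front rounded lax vowel) is [+high]. No other single segment can be removed to leave a set sharing one feature value that the removed segment lacks, so /ʏ/ is the odd one out.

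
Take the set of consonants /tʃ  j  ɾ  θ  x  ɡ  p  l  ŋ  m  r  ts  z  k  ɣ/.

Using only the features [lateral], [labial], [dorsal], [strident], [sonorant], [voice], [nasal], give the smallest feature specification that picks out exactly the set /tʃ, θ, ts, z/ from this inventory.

Every target segment is [-sonorant], [-labial], [-dorsal]; each remaining inventory member fails at least one of these. Each conjunct is needed — [-labial, -dorsal] alone would also admit /ɾ, l, r/; [-sonorant, -dorsal] alone would also admit /p/; [-sonorant, -labial] alone would also admit /x, ɡ, k, ɣ/ — and no other combination of two listed features has exactly this extension, so three is the minimum.

[-sonorant, -labial, -dorsal]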